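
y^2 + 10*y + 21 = (y + 3)*(y + 7)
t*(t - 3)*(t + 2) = t^3 - t^2 - 6*t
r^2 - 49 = (r - 7)*(r + 7)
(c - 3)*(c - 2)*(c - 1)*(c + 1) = c^4 - 5*c^3 + 5*c^2 + 5*c - 6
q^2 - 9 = (q - 3)*(q + 3)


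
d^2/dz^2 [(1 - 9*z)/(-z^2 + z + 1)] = 2*(9*z^3 - 3*z^2 + 30*z - 11)/(z^6 - 3*z^5 + 5*z^3 - 3*z - 1)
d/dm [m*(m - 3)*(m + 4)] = 3*m^2 + 2*m - 12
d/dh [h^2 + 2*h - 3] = 2*h + 2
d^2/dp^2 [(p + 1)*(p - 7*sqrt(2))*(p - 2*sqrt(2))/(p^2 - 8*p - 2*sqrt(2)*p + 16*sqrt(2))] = 18*(-7*sqrt(2)*p^3 + 8*p^3 - 48*sqrt(2)*p^2 + 84*p^2 - 168*sqrt(2)*p + 192*p - 128*sqrt(2) + 224)/(p^6 - 24*p^5 - 6*sqrt(2)*p^5 + 144*sqrt(2)*p^4 + 216*p^4 - 1168*sqrt(2)*p^3 - 1088*p^3 + 4608*p^2 + 3456*sqrt(2)*p^2 - 12288*p - 3072*sqrt(2)*p + 8192*sqrt(2))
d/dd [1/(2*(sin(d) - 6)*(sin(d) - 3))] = (9 - 2*sin(d))*cos(d)/(2*(sin(d) - 6)^2*(sin(d) - 3)^2)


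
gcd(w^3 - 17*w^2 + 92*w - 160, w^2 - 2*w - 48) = w - 8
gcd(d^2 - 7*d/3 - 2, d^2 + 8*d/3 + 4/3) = d + 2/3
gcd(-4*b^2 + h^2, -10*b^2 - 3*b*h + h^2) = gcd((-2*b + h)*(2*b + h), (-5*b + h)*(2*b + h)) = 2*b + h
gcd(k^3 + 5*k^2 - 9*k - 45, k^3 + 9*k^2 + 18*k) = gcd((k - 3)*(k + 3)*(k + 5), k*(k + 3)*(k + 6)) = k + 3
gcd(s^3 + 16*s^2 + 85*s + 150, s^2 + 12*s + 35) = s + 5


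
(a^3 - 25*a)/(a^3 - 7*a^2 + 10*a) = (a + 5)/(a - 2)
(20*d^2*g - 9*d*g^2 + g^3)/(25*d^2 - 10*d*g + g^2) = g*(4*d - g)/(5*d - g)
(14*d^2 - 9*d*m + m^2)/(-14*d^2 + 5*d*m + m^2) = (-7*d + m)/(7*d + m)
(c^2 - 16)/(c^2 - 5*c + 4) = (c + 4)/(c - 1)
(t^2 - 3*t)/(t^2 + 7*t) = (t - 3)/(t + 7)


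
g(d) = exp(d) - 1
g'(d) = exp(d)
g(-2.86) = -0.94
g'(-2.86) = 0.06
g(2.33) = 9.28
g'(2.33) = 10.28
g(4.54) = 92.69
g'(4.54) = 93.69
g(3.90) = 48.40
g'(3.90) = 49.40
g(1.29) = 2.63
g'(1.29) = 3.63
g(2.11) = 7.25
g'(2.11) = 8.25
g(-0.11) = -0.10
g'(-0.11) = 0.90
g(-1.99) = -0.86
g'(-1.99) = 0.14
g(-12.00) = -1.00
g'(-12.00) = 0.00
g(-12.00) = -1.00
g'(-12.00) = 0.00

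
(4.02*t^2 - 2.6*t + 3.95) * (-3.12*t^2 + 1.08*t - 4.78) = -12.5424*t^4 + 12.4536*t^3 - 34.3476*t^2 + 16.694*t - 18.881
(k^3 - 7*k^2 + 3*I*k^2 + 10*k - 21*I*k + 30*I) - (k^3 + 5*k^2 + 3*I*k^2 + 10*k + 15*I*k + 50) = -12*k^2 - 36*I*k - 50 + 30*I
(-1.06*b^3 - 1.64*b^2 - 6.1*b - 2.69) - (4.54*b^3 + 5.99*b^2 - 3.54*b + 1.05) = -5.6*b^3 - 7.63*b^2 - 2.56*b - 3.74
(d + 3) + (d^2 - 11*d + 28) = d^2 - 10*d + 31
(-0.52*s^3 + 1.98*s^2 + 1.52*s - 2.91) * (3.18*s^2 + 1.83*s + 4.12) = -1.6536*s^5 + 5.3448*s^4 + 6.3146*s^3 + 1.6854*s^2 + 0.9371*s - 11.9892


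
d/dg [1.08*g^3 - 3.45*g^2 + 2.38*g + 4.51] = 3.24*g^2 - 6.9*g + 2.38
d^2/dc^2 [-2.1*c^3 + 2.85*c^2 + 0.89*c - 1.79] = 5.7 - 12.6*c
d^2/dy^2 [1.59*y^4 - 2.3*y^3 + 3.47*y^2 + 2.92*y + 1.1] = 19.08*y^2 - 13.8*y + 6.94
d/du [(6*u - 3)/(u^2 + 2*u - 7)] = 6*(-u^2 + u - 6)/(u^4 + 4*u^3 - 10*u^2 - 28*u + 49)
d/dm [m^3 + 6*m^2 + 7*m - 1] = 3*m^2 + 12*m + 7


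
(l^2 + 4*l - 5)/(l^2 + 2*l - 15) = (l - 1)/(l - 3)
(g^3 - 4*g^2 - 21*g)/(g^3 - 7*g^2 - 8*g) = (-g^2 + 4*g + 21)/(-g^2 + 7*g + 8)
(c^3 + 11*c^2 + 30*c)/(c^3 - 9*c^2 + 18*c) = (c^2 + 11*c + 30)/(c^2 - 9*c + 18)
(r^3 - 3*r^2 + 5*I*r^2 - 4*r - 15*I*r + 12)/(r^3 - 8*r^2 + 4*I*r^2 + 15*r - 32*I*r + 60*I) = (r + I)/(r - 5)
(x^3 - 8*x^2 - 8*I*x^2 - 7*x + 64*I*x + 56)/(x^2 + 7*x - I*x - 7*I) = (x^2 - x*(8 + 7*I) + 56*I)/(x + 7)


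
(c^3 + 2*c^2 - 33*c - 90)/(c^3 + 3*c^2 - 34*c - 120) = (c + 3)/(c + 4)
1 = 1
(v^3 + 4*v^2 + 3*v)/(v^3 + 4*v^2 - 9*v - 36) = v*(v + 1)/(v^2 + v - 12)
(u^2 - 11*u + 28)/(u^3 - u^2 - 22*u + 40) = (u - 7)/(u^2 + 3*u - 10)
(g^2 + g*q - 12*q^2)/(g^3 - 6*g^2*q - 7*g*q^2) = (-g^2 - g*q + 12*q^2)/(g*(-g^2 + 6*g*q + 7*q^2))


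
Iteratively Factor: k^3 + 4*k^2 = (k)*(k^2 + 4*k) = k^2*(k + 4)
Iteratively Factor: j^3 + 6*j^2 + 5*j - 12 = (j + 4)*(j^2 + 2*j - 3) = (j - 1)*(j + 4)*(j + 3)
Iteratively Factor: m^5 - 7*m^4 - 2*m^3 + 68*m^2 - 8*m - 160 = (m + 2)*(m^4 - 9*m^3 + 16*m^2 + 36*m - 80) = (m - 2)*(m + 2)*(m^3 - 7*m^2 + 2*m + 40) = (m - 4)*(m - 2)*(m + 2)*(m^2 - 3*m - 10) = (m - 5)*(m - 4)*(m - 2)*(m + 2)*(m + 2)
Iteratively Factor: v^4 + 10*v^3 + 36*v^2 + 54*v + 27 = (v + 3)*(v^3 + 7*v^2 + 15*v + 9) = (v + 1)*(v + 3)*(v^2 + 6*v + 9) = (v + 1)*(v + 3)^2*(v + 3)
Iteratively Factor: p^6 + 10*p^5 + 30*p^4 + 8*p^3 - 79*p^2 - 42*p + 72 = (p + 3)*(p^5 + 7*p^4 + 9*p^3 - 19*p^2 - 22*p + 24) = (p + 3)^2*(p^4 + 4*p^3 - 3*p^2 - 10*p + 8) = (p + 3)^2*(p + 4)*(p^3 - 3*p + 2) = (p - 1)*(p + 3)^2*(p + 4)*(p^2 + p - 2) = (p - 1)^2*(p + 3)^2*(p + 4)*(p + 2)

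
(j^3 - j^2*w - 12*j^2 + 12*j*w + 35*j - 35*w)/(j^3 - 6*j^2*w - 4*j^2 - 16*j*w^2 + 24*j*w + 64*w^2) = (j^3 - j^2*w - 12*j^2 + 12*j*w + 35*j - 35*w)/(j^3 - 6*j^2*w - 4*j^2 - 16*j*w^2 + 24*j*w + 64*w^2)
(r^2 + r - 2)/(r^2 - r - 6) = (r - 1)/(r - 3)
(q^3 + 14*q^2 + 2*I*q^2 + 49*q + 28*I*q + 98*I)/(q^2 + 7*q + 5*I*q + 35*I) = (q^2 + q*(7 + 2*I) + 14*I)/(q + 5*I)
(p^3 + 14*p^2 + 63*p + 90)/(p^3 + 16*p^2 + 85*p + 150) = (p + 3)/(p + 5)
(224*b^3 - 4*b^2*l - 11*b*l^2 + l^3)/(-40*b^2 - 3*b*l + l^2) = (-28*b^2 - 3*b*l + l^2)/(5*b + l)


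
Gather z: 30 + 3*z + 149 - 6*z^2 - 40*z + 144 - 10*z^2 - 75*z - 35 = -16*z^2 - 112*z + 288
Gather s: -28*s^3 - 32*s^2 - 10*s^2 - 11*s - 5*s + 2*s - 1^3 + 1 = -28*s^3 - 42*s^2 - 14*s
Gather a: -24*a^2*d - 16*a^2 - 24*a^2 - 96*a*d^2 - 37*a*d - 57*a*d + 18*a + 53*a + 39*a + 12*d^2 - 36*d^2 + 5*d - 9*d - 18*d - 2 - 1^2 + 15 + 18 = a^2*(-24*d - 40) + a*(-96*d^2 - 94*d + 110) - 24*d^2 - 22*d + 30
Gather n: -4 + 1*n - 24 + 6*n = 7*n - 28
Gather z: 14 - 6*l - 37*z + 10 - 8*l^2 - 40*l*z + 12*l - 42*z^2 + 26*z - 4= -8*l^2 + 6*l - 42*z^2 + z*(-40*l - 11) + 20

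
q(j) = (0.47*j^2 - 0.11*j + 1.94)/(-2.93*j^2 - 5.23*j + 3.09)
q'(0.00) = 1.03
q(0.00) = 0.63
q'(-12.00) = -0.00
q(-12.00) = -0.20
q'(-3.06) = -0.86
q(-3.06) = -0.80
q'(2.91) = 0.02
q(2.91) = -0.15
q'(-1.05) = -0.29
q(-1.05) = 0.48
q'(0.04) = 1.25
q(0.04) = 0.67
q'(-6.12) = -0.03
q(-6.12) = -0.27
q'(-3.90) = -0.20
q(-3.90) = -0.45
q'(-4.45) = -0.11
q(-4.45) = -0.37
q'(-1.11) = -0.34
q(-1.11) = 0.50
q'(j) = (0.94*j - 0.11)/(-2.93*j^2 - 5.23*j + 3.09) + (5.86*j + 5.23)*(0.47*j^2 - 0.11*j + 1.94)/(-2.93*j^2 - 5.23*j + 3.09)^2 = (-2.7804*j^2 + 14.273*j + 9.8063)/(8.5849*j^4 + 30.6478*j^3 + 9.24550000000001*j^2 - 32.3214*j + 9.5481)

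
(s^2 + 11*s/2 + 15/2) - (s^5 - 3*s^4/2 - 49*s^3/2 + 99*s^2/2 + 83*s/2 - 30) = -s^5 + 3*s^4/2 + 49*s^3/2 - 97*s^2/2 - 36*s + 75/2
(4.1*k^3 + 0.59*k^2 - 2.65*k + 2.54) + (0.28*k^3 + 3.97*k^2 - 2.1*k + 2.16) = 4.38*k^3 + 4.56*k^2 - 4.75*k + 4.7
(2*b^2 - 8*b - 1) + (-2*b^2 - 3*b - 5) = -11*b - 6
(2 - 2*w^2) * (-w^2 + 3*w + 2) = 2*w^4 - 6*w^3 - 6*w^2 + 6*w + 4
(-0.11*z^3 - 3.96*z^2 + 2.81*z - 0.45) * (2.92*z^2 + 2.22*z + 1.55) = -0.3212*z^5 - 11.8074*z^4 - 0.756500000000001*z^3 - 1.2138*z^2 + 3.3565*z - 0.6975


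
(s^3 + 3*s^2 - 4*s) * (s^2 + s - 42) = s^5 + 4*s^4 - 43*s^3 - 130*s^2 + 168*s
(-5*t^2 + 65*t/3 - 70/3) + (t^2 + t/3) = -4*t^2 + 22*t - 70/3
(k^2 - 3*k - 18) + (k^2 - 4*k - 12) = 2*k^2 - 7*k - 30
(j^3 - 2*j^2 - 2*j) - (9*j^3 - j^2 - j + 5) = -8*j^3 - j^2 - j - 5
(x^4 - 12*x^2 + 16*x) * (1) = x^4 - 12*x^2 + 16*x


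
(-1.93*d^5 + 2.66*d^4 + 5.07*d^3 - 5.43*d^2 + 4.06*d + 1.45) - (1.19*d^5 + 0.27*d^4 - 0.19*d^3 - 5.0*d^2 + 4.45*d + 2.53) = -3.12*d^5 + 2.39*d^4 + 5.26*d^3 - 0.43*d^2 - 0.390000000000001*d - 1.08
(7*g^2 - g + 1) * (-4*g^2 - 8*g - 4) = -28*g^4 - 52*g^3 - 24*g^2 - 4*g - 4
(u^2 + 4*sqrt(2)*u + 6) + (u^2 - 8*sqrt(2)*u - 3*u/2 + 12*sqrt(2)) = 2*u^2 - 4*sqrt(2)*u - 3*u/2 + 6 + 12*sqrt(2)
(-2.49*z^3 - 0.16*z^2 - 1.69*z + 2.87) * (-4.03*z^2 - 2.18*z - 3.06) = 10.0347*z^5 + 6.073*z^4 + 14.7789*z^3 - 7.3923*z^2 - 1.0852*z - 8.7822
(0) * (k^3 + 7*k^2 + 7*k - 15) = 0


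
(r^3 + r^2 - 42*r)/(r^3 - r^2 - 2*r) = (-r^2 - r + 42)/(-r^2 + r + 2)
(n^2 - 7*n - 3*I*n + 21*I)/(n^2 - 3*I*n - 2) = (-n^2 + 7*n + 3*I*n - 21*I)/(-n^2 + 3*I*n + 2)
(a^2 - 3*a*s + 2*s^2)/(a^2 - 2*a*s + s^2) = (-a + 2*s)/(-a + s)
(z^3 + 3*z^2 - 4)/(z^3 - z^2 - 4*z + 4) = (z + 2)/(z - 2)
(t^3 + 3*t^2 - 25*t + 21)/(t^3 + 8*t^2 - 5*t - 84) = (t - 1)/(t + 4)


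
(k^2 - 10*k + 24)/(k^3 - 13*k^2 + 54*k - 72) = 1/(k - 3)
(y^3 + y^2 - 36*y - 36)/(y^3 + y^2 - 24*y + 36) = (y^2 - 5*y - 6)/(y^2 - 5*y + 6)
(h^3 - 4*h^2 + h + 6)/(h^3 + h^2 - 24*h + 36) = (h + 1)/(h + 6)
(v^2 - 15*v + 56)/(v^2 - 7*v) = (v - 8)/v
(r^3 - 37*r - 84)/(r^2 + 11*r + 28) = (r^2 - 4*r - 21)/(r + 7)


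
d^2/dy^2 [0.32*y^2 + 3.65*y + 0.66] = 0.640000000000000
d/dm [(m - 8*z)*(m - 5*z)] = 2*m - 13*z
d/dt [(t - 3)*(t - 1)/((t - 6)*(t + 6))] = 2*(2*t^2 - 39*t + 72)/(t^4 - 72*t^2 + 1296)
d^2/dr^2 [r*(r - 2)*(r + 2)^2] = 12*r^2 + 12*r - 8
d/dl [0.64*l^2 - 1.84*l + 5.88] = 1.28*l - 1.84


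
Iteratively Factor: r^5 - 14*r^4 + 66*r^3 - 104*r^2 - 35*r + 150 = (r - 5)*(r^4 - 9*r^3 + 21*r^2 + r - 30) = (r - 5)*(r - 2)*(r^3 - 7*r^2 + 7*r + 15) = (r - 5)*(r - 2)*(r + 1)*(r^2 - 8*r + 15) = (r - 5)*(r - 3)*(r - 2)*(r + 1)*(r - 5)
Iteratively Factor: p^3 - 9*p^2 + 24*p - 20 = (p - 5)*(p^2 - 4*p + 4) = (p - 5)*(p - 2)*(p - 2)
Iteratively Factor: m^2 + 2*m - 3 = (m + 3)*(m - 1)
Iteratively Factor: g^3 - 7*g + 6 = (g - 1)*(g^2 + g - 6) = (g - 1)*(g + 3)*(g - 2)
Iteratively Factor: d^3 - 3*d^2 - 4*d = (d + 1)*(d^2 - 4*d) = (d - 4)*(d + 1)*(d)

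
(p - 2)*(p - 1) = p^2 - 3*p + 2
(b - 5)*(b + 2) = b^2 - 3*b - 10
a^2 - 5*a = a*(a - 5)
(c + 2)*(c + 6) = c^2 + 8*c + 12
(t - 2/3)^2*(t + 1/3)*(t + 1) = t^4 - t^2 + 4*t/27 + 4/27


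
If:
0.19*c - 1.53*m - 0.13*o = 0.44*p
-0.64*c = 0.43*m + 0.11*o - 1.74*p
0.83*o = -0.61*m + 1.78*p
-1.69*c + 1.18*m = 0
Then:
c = 0.00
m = 0.00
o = 0.00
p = 0.00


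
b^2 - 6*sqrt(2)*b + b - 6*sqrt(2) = (b + 1)*(b - 6*sqrt(2))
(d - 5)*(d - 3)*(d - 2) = d^3 - 10*d^2 + 31*d - 30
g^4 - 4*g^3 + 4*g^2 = g^2*(g - 2)^2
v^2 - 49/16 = (v - 7/4)*(v + 7/4)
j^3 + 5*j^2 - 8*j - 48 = (j - 3)*(j + 4)^2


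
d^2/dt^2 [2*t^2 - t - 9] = 4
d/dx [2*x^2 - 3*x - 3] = 4*x - 3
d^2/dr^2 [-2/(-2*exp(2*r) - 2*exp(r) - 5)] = 4*(4*(2*exp(r) + 1)^2*exp(r) - (4*exp(r) + 1)*(2*exp(2*r) + 2*exp(r) + 5))*exp(r)/(2*exp(2*r) + 2*exp(r) + 5)^3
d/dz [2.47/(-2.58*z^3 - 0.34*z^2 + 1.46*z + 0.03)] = (19.1178*z^2 + 1.6796*z - 3.6062)/(2.58*z^3 + 0.34*z^2 - 1.46*z - 0.03)^2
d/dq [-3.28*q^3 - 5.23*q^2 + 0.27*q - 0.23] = -9.84*q^2 - 10.46*q + 0.27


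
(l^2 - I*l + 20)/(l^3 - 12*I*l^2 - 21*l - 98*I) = (-l^2 + I*l - 20)/(-l^3 + 12*I*l^2 + 21*l + 98*I)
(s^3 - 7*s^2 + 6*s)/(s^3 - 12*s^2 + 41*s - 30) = s/(s - 5)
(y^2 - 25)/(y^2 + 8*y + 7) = (y^2 - 25)/(y^2 + 8*y + 7)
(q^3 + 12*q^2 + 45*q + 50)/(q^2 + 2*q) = q + 10 + 25/q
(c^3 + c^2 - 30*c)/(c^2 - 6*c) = (c^2 + c - 30)/(c - 6)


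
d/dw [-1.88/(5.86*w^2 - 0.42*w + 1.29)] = (22.0336*w - 0.7896)/(5.86*w^2 - 0.42*w + 1.29)^2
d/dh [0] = 0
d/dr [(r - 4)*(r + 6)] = 2*r + 2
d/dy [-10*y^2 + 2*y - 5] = 2 - 20*y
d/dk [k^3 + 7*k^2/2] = k*(3*k + 7)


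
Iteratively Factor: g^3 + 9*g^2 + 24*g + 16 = (g + 1)*(g^2 + 8*g + 16) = (g + 1)*(g + 4)*(g + 4)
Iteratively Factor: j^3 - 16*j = (j + 4)*(j^2 - 4*j) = (j - 4)*(j + 4)*(j)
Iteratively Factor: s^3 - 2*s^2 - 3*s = (s - 3)*(s^2 + s) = s*(s - 3)*(s + 1)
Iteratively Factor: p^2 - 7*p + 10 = (p - 5)*(p - 2)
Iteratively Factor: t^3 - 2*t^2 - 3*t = (t + 1)*(t^2 - 3*t) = (t - 3)*(t + 1)*(t)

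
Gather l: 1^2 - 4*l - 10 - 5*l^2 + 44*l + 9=-5*l^2 + 40*l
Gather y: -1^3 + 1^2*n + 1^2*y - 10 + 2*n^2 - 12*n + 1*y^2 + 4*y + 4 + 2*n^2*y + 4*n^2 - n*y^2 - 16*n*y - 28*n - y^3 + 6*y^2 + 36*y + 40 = 6*n^2 - 39*n - y^3 + y^2*(7 - n) + y*(2*n^2 - 16*n + 41) + 33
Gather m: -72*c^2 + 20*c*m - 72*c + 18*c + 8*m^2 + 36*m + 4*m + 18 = -72*c^2 - 54*c + 8*m^2 + m*(20*c + 40) + 18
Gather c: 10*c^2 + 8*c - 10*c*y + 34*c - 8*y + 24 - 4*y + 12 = 10*c^2 + c*(42 - 10*y) - 12*y + 36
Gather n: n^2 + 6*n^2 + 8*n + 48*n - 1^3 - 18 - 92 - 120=7*n^2 + 56*n - 231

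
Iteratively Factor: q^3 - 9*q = (q)*(q^2 - 9) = q*(q - 3)*(q + 3)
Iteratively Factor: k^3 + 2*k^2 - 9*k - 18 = (k - 3)*(k^2 + 5*k + 6) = (k - 3)*(k + 3)*(k + 2)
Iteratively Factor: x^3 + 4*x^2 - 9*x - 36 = (x + 3)*(x^2 + x - 12) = (x + 3)*(x + 4)*(x - 3)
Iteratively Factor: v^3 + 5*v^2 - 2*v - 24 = (v + 3)*(v^2 + 2*v - 8) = (v + 3)*(v + 4)*(v - 2)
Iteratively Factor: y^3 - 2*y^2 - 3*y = (y - 3)*(y^2 + y) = y*(y - 3)*(y + 1)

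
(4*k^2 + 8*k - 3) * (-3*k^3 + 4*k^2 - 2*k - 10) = -12*k^5 - 8*k^4 + 33*k^3 - 68*k^2 - 74*k + 30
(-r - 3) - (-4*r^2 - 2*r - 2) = 4*r^2 + r - 1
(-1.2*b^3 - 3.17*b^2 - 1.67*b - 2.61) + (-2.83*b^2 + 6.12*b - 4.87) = -1.2*b^3 - 6.0*b^2 + 4.45*b - 7.48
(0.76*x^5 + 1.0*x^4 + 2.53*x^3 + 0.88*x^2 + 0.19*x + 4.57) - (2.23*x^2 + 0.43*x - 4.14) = 0.76*x^5 + 1.0*x^4 + 2.53*x^3 - 1.35*x^2 - 0.24*x + 8.71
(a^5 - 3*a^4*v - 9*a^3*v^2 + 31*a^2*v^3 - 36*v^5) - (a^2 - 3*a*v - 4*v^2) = a^5 - 3*a^4*v - 9*a^3*v^2 + 31*a^2*v^3 - a^2 + 3*a*v - 36*v^5 + 4*v^2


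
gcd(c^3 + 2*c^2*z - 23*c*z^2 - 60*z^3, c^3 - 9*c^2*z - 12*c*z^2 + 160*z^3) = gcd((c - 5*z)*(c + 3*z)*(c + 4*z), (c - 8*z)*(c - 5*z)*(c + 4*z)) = -c^2 + c*z + 20*z^2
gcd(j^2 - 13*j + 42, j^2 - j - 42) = j - 7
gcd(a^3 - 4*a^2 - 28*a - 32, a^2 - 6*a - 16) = a^2 - 6*a - 16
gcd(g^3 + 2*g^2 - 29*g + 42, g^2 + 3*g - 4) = 1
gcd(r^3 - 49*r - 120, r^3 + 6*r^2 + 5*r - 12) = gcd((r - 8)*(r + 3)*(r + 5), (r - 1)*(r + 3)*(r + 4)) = r + 3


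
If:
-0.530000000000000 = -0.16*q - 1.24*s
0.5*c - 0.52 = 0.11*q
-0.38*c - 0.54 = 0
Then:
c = -1.42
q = -11.19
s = 1.87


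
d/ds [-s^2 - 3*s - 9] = -2*s - 3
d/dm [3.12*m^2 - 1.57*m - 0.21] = 6.24*m - 1.57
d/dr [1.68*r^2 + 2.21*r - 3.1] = 3.36*r + 2.21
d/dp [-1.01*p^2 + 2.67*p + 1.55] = 2.67 - 2.02*p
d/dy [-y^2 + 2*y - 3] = 2 - 2*y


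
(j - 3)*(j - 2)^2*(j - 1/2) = j^4 - 15*j^3/2 + 39*j^2/2 - 20*j + 6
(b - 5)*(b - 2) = b^2 - 7*b + 10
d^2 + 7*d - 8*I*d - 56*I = (d + 7)*(d - 8*I)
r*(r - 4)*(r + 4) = r^3 - 16*r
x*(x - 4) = x^2 - 4*x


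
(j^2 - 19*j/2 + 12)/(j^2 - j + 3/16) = 8*(2*j^2 - 19*j + 24)/(16*j^2 - 16*j + 3)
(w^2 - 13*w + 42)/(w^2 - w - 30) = (w - 7)/(w + 5)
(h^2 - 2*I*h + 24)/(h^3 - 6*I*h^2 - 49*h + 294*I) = (h + 4*I)/(h^2 - 49)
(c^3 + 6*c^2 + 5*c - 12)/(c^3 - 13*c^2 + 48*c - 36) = (c^2 + 7*c + 12)/(c^2 - 12*c + 36)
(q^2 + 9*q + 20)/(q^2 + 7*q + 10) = (q + 4)/(q + 2)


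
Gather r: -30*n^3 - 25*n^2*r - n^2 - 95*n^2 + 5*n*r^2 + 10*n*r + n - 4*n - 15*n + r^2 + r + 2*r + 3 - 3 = -30*n^3 - 96*n^2 - 18*n + r^2*(5*n + 1) + r*(-25*n^2 + 10*n + 3)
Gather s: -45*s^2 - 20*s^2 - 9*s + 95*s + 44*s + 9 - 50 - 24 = -65*s^2 + 130*s - 65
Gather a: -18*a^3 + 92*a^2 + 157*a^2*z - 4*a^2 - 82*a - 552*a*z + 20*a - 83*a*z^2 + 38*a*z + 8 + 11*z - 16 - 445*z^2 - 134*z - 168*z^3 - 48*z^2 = -18*a^3 + a^2*(157*z + 88) + a*(-83*z^2 - 514*z - 62) - 168*z^3 - 493*z^2 - 123*z - 8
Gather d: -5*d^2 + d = -5*d^2 + d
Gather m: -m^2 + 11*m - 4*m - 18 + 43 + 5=-m^2 + 7*m + 30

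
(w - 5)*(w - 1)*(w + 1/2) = w^3 - 11*w^2/2 + 2*w + 5/2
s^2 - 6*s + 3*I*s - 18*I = (s - 6)*(s + 3*I)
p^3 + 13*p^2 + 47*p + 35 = (p + 1)*(p + 5)*(p + 7)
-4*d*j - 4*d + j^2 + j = (-4*d + j)*(j + 1)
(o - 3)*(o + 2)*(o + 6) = o^3 + 5*o^2 - 12*o - 36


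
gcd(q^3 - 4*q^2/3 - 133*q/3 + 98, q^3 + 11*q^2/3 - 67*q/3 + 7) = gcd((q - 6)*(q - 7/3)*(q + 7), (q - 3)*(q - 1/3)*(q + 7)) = q + 7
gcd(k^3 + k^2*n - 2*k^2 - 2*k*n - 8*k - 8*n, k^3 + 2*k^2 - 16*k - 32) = k^2 - 2*k - 8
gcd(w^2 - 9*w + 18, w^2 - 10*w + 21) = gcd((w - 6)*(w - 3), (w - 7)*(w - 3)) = w - 3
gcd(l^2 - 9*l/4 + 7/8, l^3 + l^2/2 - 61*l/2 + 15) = l - 1/2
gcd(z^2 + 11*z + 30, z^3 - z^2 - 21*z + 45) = z + 5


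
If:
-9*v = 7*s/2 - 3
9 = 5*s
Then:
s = 9/5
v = -11/30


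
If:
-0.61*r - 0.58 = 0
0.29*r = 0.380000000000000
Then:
No Solution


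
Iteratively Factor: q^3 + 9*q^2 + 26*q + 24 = (q + 4)*(q^2 + 5*q + 6) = (q + 3)*(q + 4)*(q + 2)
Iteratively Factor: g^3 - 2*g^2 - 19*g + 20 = (g - 5)*(g^2 + 3*g - 4) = (g - 5)*(g - 1)*(g + 4)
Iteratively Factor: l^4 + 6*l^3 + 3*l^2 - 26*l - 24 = (l - 2)*(l^3 + 8*l^2 + 19*l + 12) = (l - 2)*(l + 4)*(l^2 + 4*l + 3) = (l - 2)*(l + 1)*(l + 4)*(l + 3)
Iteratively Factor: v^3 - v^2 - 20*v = (v - 5)*(v^2 + 4*v) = v*(v - 5)*(v + 4)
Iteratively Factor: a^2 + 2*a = (a + 2)*(a)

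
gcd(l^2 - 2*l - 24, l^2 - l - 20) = l + 4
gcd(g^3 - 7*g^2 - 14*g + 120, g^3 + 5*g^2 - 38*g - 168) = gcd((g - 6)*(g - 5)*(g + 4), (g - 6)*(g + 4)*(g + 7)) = g^2 - 2*g - 24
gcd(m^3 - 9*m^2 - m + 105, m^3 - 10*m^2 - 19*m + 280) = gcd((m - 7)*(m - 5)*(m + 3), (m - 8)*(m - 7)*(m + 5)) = m - 7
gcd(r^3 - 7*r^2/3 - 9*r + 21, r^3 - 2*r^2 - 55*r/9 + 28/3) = r - 3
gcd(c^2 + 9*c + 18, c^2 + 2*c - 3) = c + 3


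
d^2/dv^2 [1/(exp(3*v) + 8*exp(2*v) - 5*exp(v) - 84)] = ((-9*exp(2*v) - 32*exp(v) + 5)*(exp(3*v) + 8*exp(2*v) - 5*exp(v) - 84) + 2*(3*exp(2*v) + 16*exp(v) - 5)^2*exp(v))*exp(v)/(exp(3*v) + 8*exp(2*v) - 5*exp(v) - 84)^3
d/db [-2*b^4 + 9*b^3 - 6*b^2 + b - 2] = -8*b^3 + 27*b^2 - 12*b + 1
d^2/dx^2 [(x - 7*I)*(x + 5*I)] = 2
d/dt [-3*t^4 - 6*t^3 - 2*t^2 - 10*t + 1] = -12*t^3 - 18*t^2 - 4*t - 10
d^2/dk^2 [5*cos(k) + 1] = -5*cos(k)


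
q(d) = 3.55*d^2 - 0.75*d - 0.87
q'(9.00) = 63.15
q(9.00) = 279.93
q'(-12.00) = -85.95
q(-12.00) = 519.33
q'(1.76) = 11.75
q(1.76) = 8.81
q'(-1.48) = -11.26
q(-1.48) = 8.02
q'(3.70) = 25.52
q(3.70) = 44.95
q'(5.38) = 37.45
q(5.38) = 97.85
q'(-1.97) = -14.74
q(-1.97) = 14.38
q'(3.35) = 23.04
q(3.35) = 36.46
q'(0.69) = 4.15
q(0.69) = 0.30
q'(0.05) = -0.40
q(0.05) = -0.90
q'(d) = 7.1*d - 0.75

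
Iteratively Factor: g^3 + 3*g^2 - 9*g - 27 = (g + 3)*(g^2 - 9) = (g + 3)^2*(g - 3)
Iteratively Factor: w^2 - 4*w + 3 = (w - 3)*(w - 1)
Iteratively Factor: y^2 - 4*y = (y - 4)*(y)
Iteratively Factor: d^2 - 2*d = (d - 2)*(d)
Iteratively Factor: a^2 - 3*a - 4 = (a - 4)*(a + 1)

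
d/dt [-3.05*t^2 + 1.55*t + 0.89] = 1.55 - 6.1*t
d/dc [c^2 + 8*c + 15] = 2*c + 8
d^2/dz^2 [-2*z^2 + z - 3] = -4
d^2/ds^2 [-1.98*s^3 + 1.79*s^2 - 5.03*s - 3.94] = 3.58 - 11.88*s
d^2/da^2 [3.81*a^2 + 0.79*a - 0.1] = 7.62000000000000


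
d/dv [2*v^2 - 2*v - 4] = 4*v - 2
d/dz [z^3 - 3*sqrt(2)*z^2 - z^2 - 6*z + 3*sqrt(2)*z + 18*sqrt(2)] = 3*z^2 - 6*sqrt(2)*z - 2*z - 6 + 3*sqrt(2)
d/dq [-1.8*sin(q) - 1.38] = -1.8*cos(q)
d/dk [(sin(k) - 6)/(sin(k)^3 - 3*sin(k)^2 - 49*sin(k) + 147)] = (-2*sin(k)^3 + 21*sin(k)^2 - 36*sin(k) - 147)*cos(k)/(sin(k)^3 - 3*sin(k)^2 - 49*sin(k) + 147)^2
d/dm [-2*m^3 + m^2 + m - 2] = -6*m^2 + 2*m + 1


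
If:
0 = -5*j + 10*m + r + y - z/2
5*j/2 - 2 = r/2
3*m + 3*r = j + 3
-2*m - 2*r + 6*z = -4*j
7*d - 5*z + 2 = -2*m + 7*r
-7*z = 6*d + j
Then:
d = 62/1031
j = 1923/2062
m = 668/1031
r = 1367/2062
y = -10605/4124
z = -381/2062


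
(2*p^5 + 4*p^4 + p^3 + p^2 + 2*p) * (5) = 10*p^5 + 20*p^4 + 5*p^3 + 5*p^2 + 10*p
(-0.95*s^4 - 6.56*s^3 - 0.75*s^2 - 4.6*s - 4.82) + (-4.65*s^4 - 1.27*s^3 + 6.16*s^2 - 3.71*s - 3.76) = -5.6*s^4 - 7.83*s^3 + 5.41*s^2 - 8.31*s - 8.58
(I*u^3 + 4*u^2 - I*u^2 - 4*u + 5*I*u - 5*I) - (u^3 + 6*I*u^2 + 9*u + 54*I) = -u^3 + I*u^3 + 4*u^2 - 7*I*u^2 - 13*u + 5*I*u - 59*I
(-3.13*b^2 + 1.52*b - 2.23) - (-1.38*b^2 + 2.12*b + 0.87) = -1.75*b^2 - 0.6*b - 3.1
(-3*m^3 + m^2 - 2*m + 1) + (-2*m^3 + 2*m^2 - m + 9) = -5*m^3 + 3*m^2 - 3*m + 10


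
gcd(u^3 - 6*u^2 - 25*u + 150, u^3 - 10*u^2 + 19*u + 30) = u^2 - 11*u + 30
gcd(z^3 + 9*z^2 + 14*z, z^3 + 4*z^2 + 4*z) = z^2 + 2*z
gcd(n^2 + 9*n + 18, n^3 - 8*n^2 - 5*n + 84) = n + 3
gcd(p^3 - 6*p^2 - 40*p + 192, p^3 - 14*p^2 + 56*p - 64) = p^2 - 12*p + 32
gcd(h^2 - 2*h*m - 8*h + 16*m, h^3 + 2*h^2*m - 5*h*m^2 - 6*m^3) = h - 2*m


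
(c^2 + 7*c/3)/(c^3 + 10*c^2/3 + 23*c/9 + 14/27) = 9*c/(9*c^2 + 9*c + 2)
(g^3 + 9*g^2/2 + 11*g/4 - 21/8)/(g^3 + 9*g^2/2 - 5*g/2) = (g^2 + 5*g + 21/4)/(g*(g + 5))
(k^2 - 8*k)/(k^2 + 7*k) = (k - 8)/(k + 7)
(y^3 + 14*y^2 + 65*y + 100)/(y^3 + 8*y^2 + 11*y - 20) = (y + 5)/(y - 1)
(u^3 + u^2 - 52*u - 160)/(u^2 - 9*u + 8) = (u^2 + 9*u + 20)/(u - 1)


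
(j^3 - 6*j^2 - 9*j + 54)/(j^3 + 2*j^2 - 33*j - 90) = (j - 3)/(j + 5)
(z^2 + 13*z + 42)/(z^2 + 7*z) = (z + 6)/z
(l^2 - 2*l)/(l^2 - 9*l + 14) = l/(l - 7)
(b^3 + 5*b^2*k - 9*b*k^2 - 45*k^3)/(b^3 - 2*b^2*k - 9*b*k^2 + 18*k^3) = (b + 5*k)/(b - 2*k)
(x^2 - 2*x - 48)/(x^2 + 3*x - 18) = (x - 8)/(x - 3)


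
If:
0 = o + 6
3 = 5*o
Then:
No Solution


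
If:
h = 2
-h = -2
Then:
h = 2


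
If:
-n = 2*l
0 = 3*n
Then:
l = 0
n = 0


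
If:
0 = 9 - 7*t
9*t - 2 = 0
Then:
No Solution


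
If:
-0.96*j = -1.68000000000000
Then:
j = 1.75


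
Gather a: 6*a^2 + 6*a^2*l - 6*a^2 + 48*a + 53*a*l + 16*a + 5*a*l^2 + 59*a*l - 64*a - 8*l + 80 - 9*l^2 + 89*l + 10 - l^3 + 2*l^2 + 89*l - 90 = 6*a^2*l + a*(5*l^2 + 112*l) - l^3 - 7*l^2 + 170*l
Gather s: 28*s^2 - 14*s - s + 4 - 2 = 28*s^2 - 15*s + 2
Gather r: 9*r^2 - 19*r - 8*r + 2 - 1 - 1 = 9*r^2 - 27*r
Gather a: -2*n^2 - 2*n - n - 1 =-2*n^2 - 3*n - 1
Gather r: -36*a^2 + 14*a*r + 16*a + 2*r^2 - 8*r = -36*a^2 + 16*a + 2*r^2 + r*(14*a - 8)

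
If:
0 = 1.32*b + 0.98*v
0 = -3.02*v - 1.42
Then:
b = 0.35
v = -0.47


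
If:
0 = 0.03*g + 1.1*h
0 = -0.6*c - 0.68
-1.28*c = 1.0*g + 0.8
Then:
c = -1.13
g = 0.65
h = -0.02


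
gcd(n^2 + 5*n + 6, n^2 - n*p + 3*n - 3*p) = n + 3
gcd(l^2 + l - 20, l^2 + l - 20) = l^2 + l - 20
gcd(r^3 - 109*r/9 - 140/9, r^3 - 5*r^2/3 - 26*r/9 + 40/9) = r + 5/3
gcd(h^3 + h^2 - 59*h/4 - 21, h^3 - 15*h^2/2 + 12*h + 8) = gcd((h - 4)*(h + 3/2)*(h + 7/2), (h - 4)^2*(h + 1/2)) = h - 4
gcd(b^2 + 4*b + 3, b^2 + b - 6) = b + 3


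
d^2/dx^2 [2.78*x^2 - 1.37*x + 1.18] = 5.56000000000000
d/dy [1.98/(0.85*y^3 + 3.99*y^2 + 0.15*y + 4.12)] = (-5.049*y^2 - 15.8004*y - 0.297)/(0.85*y^3 + 3.99*y^2 + 0.15*y + 4.12)^2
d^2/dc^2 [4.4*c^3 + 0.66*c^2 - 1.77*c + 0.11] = 26.4*c + 1.32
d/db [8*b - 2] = 8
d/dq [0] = 0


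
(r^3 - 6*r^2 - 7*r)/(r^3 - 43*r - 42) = r/(r + 6)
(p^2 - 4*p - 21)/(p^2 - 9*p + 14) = (p + 3)/(p - 2)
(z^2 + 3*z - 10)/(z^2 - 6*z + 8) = (z + 5)/(z - 4)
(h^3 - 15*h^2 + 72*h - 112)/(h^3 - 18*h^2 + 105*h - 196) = (h - 4)/(h - 7)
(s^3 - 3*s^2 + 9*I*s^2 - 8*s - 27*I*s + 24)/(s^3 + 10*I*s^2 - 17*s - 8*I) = (s - 3)/(s + I)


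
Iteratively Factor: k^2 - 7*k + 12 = (k - 3)*(k - 4)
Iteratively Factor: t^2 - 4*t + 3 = (t - 3)*(t - 1)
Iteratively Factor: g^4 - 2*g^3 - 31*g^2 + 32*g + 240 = (g - 4)*(g^3 + 2*g^2 - 23*g - 60) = (g - 4)*(g + 4)*(g^2 - 2*g - 15) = (g - 4)*(g + 3)*(g + 4)*(g - 5)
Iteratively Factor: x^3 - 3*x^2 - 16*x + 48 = (x + 4)*(x^2 - 7*x + 12) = (x - 4)*(x + 4)*(x - 3)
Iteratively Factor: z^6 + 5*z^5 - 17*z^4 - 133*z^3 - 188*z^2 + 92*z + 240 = (z - 1)*(z^5 + 6*z^4 - 11*z^3 - 144*z^2 - 332*z - 240) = (z - 5)*(z - 1)*(z^4 + 11*z^3 + 44*z^2 + 76*z + 48) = (z - 5)*(z - 1)*(z + 4)*(z^3 + 7*z^2 + 16*z + 12) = (z - 5)*(z - 1)*(z + 2)*(z + 4)*(z^2 + 5*z + 6) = (z - 5)*(z - 1)*(z + 2)^2*(z + 4)*(z + 3)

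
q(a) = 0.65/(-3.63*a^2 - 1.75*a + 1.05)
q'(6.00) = 0.00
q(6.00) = -0.00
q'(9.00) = 0.00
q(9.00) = -0.00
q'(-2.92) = -0.02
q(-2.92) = -0.03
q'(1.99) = 0.04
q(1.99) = -0.04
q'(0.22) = 9.09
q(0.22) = 1.33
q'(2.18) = 0.03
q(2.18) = -0.03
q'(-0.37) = -0.42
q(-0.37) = 0.54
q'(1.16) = 0.19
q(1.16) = -0.11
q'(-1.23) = -0.89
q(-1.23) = -0.28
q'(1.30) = 0.13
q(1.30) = -0.09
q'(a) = 0.65*(7.26*a + 1.75)/(-3.63*a^2 - 1.75*a + 1.05)^2 = (4.719*a + 1.1375)/(3.63*a^2 + 1.75*a - 1.05)^2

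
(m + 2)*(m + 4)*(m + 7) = m^3 + 13*m^2 + 50*m + 56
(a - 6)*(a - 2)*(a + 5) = a^3 - 3*a^2 - 28*a + 60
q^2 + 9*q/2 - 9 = (q - 3/2)*(q + 6)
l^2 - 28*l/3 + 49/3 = (l - 7)*(l - 7/3)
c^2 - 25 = (c - 5)*(c + 5)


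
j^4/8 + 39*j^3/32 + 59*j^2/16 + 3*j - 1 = (j/4 + 1)*(j/2 + 1)*(j - 1/4)*(j + 4)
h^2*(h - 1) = h^3 - h^2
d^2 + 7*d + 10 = (d + 2)*(d + 5)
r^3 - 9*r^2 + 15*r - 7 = (r - 7)*(r - 1)^2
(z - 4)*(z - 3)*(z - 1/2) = z^3 - 15*z^2/2 + 31*z/2 - 6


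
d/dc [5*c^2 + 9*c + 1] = 10*c + 9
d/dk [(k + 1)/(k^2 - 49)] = (k^2 - 2*k*(k + 1) - 49)/(k^2 - 49)^2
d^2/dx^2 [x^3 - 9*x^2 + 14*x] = 6*x - 18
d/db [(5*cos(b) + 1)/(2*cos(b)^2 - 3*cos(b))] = (10*sin(b) - 3*sin(b)/cos(b)^2 + 4*tan(b))/(2*cos(b) - 3)^2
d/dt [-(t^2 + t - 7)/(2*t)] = (-t^2 - 7)/(2*t^2)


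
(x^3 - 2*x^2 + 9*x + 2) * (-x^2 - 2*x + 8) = -x^5 + 3*x^3 - 36*x^2 + 68*x + 16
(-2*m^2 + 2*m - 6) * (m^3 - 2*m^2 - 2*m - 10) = -2*m^5 + 6*m^4 - 6*m^3 + 28*m^2 - 8*m + 60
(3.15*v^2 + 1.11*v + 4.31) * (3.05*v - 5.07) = 9.6075*v^3 - 12.585*v^2 + 7.5178*v - 21.8517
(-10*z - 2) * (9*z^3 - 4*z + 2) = -90*z^4 - 18*z^3 + 40*z^2 - 12*z - 4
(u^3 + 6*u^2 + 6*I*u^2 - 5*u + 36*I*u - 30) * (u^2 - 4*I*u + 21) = u^5 + 6*u^4 + 2*I*u^4 + 40*u^3 + 12*I*u^3 + 240*u^2 + 146*I*u^2 - 105*u + 876*I*u - 630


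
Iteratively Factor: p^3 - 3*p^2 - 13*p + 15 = (p - 5)*(p^2 + 2*p - 3) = (p - 5)*(p + 3)*(p - 1)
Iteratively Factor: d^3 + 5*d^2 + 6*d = (d)*(d^2 + 5*d + 6) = d*(d + 2)*(d + 3)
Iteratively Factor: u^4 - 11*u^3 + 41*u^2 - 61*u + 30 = (u - 5)*(u^3 - 6*u^2 + 11*u - 6) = (u - 5)*(u - 2)*(u^2 - 4*u + 3) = (u - 5)*(u - 3)*(u - 2)*(u - 1)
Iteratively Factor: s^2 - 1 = (s - 1)*(s + 1)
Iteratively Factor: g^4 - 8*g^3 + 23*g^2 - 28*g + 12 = (g - 1)*(g^3 - 7*g^2 + 16*g - 12) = (g - 2)*(g - 1)*(g^2 - 5*g + 6) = (g - 2)^2*(g - 1)*(g - 3)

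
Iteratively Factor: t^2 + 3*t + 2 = (t + 2)*(t + 1)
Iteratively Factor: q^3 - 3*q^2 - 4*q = (q)*(q^2 - 3*q - 4) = q*(q - 4)*(q + 1)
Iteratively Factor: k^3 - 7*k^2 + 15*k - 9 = (k - 3)*(k^2 - 4*k + 3) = (k - 3)^2*(k - 1)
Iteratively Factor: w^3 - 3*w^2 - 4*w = (w)*(w^2 - 3*w - 4) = w*(w - 4)*(w + 1)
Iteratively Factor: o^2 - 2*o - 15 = (o - 5)*(o + 3)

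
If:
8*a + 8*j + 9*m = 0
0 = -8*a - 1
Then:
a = -1/8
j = 1/8 - 9*m/8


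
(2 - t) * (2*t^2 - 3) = -2*t^3 + 4*t^2 + 3*t - 6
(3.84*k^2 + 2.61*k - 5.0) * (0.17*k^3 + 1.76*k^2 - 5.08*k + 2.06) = 0.6528*k^5 + 7.2021*k^4 - 15.7636*k^3 - 14.1484*k^2 + 30.7766*k - 10.3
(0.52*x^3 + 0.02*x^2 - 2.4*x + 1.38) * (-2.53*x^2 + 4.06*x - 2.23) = -1.3156*x^5 + 2.0606*x^4 + 4.9936*x^3 - 13.28*x^2 + 10.9548*x - 3.0774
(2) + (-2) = 0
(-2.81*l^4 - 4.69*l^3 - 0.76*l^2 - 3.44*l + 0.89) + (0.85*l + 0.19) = -2.81*l^4 - 4.69*l^3 - 0.76*l^2 - 2.59*l + 1.08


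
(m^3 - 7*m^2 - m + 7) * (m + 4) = m^4 - 3*m^3 - 29*m^2 + 3*m + 28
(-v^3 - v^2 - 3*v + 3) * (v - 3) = -v^4 + 2*v^3 + 12*v - 9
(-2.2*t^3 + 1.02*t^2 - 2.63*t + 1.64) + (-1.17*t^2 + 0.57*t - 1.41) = -2.2*t^3 - 0.15*t^2 - 2.06*t + 0.23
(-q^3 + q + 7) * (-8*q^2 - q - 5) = 8*q^5 + q^4 - 3*q^3 - 57*q^2 - 12*q - 35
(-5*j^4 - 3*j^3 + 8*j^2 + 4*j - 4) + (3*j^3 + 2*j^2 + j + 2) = -5*j^4 + 10*j^2 + 5*j - 2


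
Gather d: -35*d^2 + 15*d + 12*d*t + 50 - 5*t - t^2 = -35*d^2 + d*(12*t + 15) - t^2 - 5*t + 50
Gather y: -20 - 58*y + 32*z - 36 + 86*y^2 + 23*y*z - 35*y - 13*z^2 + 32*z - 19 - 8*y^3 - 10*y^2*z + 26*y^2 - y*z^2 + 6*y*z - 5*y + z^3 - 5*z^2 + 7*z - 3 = -8*y^3 + y^2*(112 - 10*z) + y*(-z^2 + 29*z - 98) + z^3 - 18*z^2 + 71*z - 78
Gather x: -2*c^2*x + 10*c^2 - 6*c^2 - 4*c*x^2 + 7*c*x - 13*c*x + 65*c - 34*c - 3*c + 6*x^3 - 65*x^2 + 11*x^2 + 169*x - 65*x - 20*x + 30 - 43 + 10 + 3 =4*c^2 + 28*c + 6*x^3 + x^2*(-4*c - 54) + x*(-2*c^2 - 6*c + 84)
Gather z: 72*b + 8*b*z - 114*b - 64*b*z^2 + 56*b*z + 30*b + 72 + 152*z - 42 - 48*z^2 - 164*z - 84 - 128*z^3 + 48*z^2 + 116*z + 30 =-64*b*z^2 - 12*b - 128*z^3 + z*(64*b + 104) - 24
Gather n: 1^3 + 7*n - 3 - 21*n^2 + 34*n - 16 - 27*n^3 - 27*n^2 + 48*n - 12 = -27*n^3 - 48*n^2 + 89*n - 30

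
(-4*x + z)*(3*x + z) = -12*x^2 - x*z + z^2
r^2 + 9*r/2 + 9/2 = (r + 3/2)*(r + 3)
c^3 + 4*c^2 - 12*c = c*(c - 2)*(c + 6)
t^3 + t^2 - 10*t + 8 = (t - 2)*(t - 1)*(t + 4)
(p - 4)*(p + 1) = p^2 - 3*p - 4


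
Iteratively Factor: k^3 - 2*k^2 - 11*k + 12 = (k + 3)*(k^2 - 5*k + 4) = (k - 1)*(k + 3)*(k - 4)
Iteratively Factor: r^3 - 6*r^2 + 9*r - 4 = (r - 1)*(r^2 - 5*r + 4) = (r - 1)^2*(r - 4)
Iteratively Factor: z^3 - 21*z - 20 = (z + 4)*(z^2 - 4*z - 5) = (z - 5)*(z + 4)*(z + 1)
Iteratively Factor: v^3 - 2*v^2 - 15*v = (v - 5)*(v^2 + 3*v) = (v - 5)*(v + 3)*(v)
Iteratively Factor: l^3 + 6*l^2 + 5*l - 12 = (l - 1)*(l^2 + 7*l + 12) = (l - 1)*(l + 3)*(l + 4)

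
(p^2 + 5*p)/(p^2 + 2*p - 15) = p/(p - 3)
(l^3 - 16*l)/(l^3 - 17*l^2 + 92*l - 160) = l*(l + 4)/(l^2 - 13*l + 40)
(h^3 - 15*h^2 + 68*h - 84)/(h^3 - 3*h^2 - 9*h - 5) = (-h^3 + 15*h^2 - 68*h + 84)/(-h^3 + 3*h^2 + 9*h + 5)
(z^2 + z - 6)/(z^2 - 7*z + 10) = (z + 3)/(z - 5)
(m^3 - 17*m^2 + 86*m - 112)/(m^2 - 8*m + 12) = (m^2 - 15*m + 56)/(m - 6)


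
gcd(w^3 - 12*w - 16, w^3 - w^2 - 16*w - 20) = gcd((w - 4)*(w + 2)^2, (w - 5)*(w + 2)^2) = w^2 + 4*w + 4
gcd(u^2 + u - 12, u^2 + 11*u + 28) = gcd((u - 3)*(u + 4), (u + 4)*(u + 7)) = u + 4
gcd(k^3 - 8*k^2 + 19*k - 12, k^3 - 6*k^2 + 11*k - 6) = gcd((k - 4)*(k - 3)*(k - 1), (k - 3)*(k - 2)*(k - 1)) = k^2 - 4*k + 3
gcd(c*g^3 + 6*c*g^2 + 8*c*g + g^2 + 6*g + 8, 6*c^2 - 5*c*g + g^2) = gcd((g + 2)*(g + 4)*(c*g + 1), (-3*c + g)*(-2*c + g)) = 1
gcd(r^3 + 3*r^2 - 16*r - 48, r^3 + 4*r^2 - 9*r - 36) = r^2 + 7*r + 12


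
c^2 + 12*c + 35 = (c + 5)*(c + 7)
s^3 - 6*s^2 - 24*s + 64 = (s - 8)*(s - 2)*(s + 4)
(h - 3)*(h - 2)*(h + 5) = h^3 - 19*h + 30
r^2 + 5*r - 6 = (r - 1)*(r + 6)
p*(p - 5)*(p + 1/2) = p^3 - 9*p^2/2 - 5*p/2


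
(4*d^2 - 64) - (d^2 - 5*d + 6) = 3*d^2 + 5*d - 70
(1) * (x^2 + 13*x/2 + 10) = x^2 + 13*x/2 + 10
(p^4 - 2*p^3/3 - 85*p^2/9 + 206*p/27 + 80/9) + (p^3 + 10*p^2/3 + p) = p^4 + p^3/3 - 55*p^2/9 + 233*p/27 + 80/9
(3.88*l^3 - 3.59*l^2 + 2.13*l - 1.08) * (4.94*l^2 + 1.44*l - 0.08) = 19.1672*l^5 - 12.1474*l^4 + 5.0422*l^3 - 1.9808*l^2 - 1.7256*l + 0.0864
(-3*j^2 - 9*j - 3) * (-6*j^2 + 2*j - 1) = 18*j^4 + 48*j^3 + 3*j^2 + 3*j + 3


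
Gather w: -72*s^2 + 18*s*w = -72*s^2 + 18*s*w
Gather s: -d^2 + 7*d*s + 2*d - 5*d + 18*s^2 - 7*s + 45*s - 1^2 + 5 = -d^2 - 3*d + 18*s^2 + s*(7*d + 38) + 4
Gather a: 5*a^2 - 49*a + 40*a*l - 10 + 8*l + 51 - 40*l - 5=5*a^2 + a*(40*l - 49) - 32*l + 36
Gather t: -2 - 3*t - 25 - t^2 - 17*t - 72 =-t^2 - 20*t - 99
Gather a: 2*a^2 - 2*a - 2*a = 2*a^2 - 4*a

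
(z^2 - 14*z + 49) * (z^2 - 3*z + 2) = z^4 - 17*z^3 + 93*z^2 - 175*z + 98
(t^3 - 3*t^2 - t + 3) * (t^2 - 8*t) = t^5 - 11*t^4 + 23*t^3 + 11*t^2 - 24*t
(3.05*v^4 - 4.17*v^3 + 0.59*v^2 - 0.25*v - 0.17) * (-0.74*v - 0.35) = -2.257*v^5 + 2.0183*v^4 + 1.0229*v^3 - 0.0215*v^2 + 0.2133*v + 0.0595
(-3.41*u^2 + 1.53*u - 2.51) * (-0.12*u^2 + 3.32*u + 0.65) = 0.4092*u^4 - 11.5048*u^3 + 3.1643*u^2 - 7.3387*u - 1.6315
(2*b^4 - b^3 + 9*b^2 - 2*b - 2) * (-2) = -4*b^4 + 2*b^3 - 18*b^2 + 4*b + 4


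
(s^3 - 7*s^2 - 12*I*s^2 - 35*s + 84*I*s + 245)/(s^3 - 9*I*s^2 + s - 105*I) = (s - 7)/(s + 3*I)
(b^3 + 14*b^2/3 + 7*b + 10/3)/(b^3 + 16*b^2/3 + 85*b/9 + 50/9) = 3*(b + 1)/(3*b + 5)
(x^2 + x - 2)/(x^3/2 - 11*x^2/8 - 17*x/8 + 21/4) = 8*(x - 1)/(4*x^2 - 19*x + 21)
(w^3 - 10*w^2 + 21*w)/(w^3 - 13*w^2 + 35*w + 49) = w*(w - 3)/(w^2 - 6*w - 7)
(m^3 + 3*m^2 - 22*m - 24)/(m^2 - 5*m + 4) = (m^2 + 7*m + 6)/(m - 1)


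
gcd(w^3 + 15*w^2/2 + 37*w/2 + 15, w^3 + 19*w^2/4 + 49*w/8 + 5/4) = w^2 + 9*w/2 + 5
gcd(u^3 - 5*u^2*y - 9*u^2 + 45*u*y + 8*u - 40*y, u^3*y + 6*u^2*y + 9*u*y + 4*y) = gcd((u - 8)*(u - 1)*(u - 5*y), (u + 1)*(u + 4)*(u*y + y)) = 1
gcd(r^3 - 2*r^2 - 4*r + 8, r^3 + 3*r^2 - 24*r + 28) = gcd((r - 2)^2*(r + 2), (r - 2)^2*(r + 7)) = r^2 - 4*r + 4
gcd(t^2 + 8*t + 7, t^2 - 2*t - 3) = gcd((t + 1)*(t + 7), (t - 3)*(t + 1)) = t + 1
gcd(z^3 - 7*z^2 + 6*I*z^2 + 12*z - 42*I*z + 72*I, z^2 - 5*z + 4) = z - 4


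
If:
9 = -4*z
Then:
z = -9/4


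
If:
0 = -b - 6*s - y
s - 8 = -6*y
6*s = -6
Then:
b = 9/2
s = -1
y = 3/2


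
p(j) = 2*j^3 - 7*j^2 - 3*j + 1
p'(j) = 6*j^2 - 14*j - 3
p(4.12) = 9.69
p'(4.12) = 41.17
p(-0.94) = -4.03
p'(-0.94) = 15.46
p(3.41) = -11.32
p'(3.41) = 19.03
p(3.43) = -10.94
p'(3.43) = 19.57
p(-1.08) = -6.44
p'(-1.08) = 19.12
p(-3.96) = -221.09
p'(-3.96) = 146.53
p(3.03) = -16.72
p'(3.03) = 9.67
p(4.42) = 23.69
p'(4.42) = 52.34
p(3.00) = -17.00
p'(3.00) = 9.00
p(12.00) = 2413.00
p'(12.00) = 693.00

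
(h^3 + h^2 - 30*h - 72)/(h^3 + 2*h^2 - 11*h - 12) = (h^2 - 3*h - 18)/(h^2 - 2*h - 3)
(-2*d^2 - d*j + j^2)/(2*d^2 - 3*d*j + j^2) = (-d - j)/(d - j)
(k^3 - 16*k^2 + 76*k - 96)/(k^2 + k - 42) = (k^2 - 10*k + 16)/(k + 7)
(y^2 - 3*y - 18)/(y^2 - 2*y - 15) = (y - 6)/(y - 5)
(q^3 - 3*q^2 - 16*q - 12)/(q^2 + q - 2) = (q^2 - 5*q - 6)/(q - 1)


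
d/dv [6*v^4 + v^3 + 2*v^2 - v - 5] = 24*v^3 + 3*v^2 + 4*v - 1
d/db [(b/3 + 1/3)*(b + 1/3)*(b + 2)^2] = 4*b^3/3 + 16*b^2/3 + 58*b/9 + 20/9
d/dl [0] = 0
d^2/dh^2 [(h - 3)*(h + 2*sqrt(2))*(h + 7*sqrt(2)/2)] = 6*h - 6 + 11*sqrt(2)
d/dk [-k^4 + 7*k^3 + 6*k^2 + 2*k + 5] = -4*k^3 + 21*k^2 + 12*k + 2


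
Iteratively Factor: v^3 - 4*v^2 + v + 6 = (v + 1)*(v^2 - 5*v + 6) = (v - 3)*(v + 1)*(v - 2)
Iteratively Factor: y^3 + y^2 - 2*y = (y)*(y^2 + y - 2) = y*(y - 1)*(y + 2)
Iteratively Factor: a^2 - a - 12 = (a + 3)*(a - 4)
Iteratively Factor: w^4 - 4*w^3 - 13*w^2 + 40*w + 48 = (w + 1)*(w^3 - 5*w^2 - 8*w + 48) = (w - 4)*(w + 1)*(w^2 - w - 12) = (w - 4)*(w + 1)*(w + 3)*(w - 4)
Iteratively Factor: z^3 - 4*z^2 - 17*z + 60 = (z - 3)*(z^2 - z - 20) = (z - 3)*(z + 4)*(z - 5)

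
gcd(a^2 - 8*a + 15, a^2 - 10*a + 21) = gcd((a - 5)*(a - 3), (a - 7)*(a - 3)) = a - 3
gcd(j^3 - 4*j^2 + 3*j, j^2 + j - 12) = j - 3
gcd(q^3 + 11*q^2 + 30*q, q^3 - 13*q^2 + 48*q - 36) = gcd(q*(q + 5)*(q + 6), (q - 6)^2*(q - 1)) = 1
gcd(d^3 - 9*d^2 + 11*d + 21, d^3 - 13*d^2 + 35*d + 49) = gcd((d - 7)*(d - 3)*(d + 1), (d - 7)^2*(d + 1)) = d^2 - 6*d - 7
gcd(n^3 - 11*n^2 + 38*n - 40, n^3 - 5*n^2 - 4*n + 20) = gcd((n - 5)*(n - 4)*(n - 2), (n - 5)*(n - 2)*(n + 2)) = n^2 - 7*n + 10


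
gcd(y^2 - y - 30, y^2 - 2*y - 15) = 1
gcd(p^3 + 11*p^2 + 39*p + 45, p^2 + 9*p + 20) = p + 5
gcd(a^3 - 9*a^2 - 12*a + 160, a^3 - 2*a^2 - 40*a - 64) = a^2 - 4*a - 32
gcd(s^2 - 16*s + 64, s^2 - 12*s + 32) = s - 8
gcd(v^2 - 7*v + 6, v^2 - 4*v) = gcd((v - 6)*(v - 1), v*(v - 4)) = 1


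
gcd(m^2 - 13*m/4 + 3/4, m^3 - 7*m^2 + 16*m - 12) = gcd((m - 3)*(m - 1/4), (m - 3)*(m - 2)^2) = m - 3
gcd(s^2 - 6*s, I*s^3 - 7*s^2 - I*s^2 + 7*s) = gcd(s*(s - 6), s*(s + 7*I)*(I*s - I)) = s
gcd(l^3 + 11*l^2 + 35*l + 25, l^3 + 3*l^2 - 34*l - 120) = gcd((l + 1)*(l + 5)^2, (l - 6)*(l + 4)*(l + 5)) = l + 5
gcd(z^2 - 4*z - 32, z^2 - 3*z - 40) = z - 8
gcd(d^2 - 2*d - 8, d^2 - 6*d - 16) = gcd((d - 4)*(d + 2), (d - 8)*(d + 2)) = d + 2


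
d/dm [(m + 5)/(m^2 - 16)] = (m^2 - 2*m*(m + 5) - 16)/(m^2 - 16)^2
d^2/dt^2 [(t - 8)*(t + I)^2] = 6*t - 16 + 4*I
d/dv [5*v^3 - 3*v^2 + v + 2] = 15*v^2 - 6*v + 1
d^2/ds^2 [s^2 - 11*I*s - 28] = 2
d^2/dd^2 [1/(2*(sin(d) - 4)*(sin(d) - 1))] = (-4*sin(d)^3 + 11*sin(d)^2 + 8*sin(d) - 42)/(2*(sin(d) - 4)^3*(sin(d) - 1)^2)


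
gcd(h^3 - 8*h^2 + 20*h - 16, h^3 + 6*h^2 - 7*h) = 1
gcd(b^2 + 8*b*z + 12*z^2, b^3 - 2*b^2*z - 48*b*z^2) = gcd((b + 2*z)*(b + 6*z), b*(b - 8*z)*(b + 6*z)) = b + 6*z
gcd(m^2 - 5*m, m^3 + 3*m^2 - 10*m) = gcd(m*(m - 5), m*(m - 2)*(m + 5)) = m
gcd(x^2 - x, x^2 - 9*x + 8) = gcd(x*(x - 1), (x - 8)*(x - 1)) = x - 1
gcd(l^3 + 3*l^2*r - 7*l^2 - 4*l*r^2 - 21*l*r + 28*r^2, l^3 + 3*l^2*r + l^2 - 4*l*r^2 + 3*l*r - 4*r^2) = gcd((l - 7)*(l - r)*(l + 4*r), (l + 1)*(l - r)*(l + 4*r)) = -l^2 - 3*l*r + 4*r^2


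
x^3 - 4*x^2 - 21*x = x*(x - 7)*(x + 3)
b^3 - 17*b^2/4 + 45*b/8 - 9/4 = (b - 2)*(b - 3/2)*(b - 3/4)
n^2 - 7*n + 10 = (n - 5)*(n - 2)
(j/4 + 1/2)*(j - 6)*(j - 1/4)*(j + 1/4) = j^4/4 - j^3 - 193*j^2/64 + j/16 + 3/16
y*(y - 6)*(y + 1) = y^3 - 5*y^2 - 6*y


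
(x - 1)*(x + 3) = x^2 + 2*x - 3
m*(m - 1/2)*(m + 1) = m^3 + m^2/2 - m/2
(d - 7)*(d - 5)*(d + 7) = d^3 - 5*d^2 - 49*d + 245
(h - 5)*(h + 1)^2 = h^3 - 3*h^2 - 9*h - 5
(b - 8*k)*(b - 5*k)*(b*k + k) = b^3*k - 13*b^2*k^2 + b^2*k + 40*b*k^3 - 13*b*k^2 + 40*k^3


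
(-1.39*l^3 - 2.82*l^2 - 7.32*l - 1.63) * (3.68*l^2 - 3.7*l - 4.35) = -5.1152*l^5 - 5.2346*l^4 - 10.4571*l^3 + 33.3526*l^2 + 37.873*l + 7.0905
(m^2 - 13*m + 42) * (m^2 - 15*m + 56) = m^4 - 28*m^3 + 293*m^2 - 1358*m + 2352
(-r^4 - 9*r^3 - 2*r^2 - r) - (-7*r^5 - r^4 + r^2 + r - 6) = 7*r^5 - 9*r^3 - 3*r^2 - 2*r + 6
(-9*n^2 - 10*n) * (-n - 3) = 9*n^3 + 37*n^2 + 30*n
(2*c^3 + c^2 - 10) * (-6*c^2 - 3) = -12*c^5 - 6*c^4 - 6*c^3 + 57*c^2 + 30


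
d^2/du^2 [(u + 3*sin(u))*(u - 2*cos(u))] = -3*u*sin(u) + 2*u*cos(u) + 4*sin(u) + 12*sin(2*u) + 6*cos(u) + 2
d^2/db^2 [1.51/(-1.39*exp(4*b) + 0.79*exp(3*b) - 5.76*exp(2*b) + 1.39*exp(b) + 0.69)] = (1.51*(5.56*exp(3*b) - 2.37*exp(2*b) + 11.52*exp(b) - 1.39)*(11.12*exp(3*b) - 4.74*exp(2*b) + 23.04*exp(b) - 2.78)*exp(b) + (33.5824*exp(3*b) - 10.7361*exp(2*b) + 34.7904*exp(b) - 2.0989)*(-1.39*exp(4*b) + 0.79*exp(3*b) - 5.76*exp(2*b) + 1.39*exp(b) + 0.69))*exp(b)/(-1.39*exp(4*b) + 0.79*exp(3*b) - 5.76*exp(2*b) + 1.39*exp(b) + 0.69)^3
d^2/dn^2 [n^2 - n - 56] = 2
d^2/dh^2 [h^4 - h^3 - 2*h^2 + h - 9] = 12*h^2 - 6*h - 4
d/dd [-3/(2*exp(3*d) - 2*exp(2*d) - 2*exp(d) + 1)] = (18*exp(2*d) - 12*exp(d) - 6)*exp(d)/(2*exp(3*d) - 2*exp(2*d) - 2*exp(d) + 1)^2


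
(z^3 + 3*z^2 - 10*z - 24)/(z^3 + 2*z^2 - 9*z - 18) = (z + 4)/(z + 3)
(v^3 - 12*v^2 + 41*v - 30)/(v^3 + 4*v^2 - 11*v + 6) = (v^2 - 11*v + 30)/(v^2 + 5*v - 6)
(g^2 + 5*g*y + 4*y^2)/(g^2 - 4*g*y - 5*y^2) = (-g - 4*y)/(-g + 5*y)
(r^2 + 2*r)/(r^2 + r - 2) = r/(r - 1)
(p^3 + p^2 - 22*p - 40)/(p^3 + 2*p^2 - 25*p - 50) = (p + 4)/(p + 5)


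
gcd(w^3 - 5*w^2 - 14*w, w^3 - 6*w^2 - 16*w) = w^2 + 2*w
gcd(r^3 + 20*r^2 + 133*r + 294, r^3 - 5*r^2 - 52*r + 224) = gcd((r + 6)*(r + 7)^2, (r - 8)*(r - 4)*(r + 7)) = r + 7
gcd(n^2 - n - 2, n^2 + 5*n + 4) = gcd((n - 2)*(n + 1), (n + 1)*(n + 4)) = n + 1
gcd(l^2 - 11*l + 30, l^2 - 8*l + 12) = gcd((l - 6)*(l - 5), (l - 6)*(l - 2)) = l - 6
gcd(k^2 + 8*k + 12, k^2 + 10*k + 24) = k + 6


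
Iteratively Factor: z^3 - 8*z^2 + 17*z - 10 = (z - 5)*(z^2 - 3*z + 2) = (z - 5)*(z - 2)*(z - 1)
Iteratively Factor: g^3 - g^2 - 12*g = (g)*(g^2 - g - 12) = g*(g + 3)*(g - 4)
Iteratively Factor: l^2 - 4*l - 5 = (l - 5)*(l + 1)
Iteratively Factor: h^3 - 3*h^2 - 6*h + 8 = (h - 4)*(h^2 + h - 2) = (h - 4)*(h + 2)*(h - 1)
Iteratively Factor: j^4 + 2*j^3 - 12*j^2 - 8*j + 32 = (j - 2)*(j^3 + 4*j^2 - 4*j - 16) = (j - 2)*(j + 2)*(j^2 + 2*j - 8) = (j - 2)^2*(j + 2)*(j + 4)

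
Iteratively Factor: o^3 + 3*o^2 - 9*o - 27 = (o + 3)*(o^2 - 9) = (o - 3)*(o + 3)*(o + 3)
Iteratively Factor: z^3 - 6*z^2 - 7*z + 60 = (z - 4)*(z^2 - 2*z - 15) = (z - 5)*(z - 4)*(z + 3)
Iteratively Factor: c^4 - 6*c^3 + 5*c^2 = (c)*(c^3 - 6*c^2 + 5*c) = c^2*(c^2 - 6*c + 5) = c^2*(c - 1)*(c - 5)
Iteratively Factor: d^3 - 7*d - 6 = (d + 2)*(d^2 - 2*d - 3) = (d - 3)*(d + 2)*(d + 1)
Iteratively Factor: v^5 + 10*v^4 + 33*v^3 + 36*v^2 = (v)*(v^4 + 10*v^3 + 33*v^2 + 36*v) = v*(v + 4)*(v^3 + 6*v^2 + 9*v) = v*(v + 3)*(v + 4)*(v^2 + 3*v) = v*(v + 3)^2*(v + 4)*(v)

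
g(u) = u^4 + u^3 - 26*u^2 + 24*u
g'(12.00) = 6744.00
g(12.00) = 19008.00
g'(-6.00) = -420.00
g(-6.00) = 0.00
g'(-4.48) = -42.49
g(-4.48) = -316.44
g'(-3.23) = 88.47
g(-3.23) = -273.63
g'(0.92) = -18.19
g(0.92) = 1.57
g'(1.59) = -35.02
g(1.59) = -17.16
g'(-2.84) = 104.25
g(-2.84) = -235.72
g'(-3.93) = 31.90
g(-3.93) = -318.04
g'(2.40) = -28.22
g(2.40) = -45.16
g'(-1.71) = 101.69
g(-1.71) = -113.52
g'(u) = 4*u^3 + 3*u^2 - 52*u + 24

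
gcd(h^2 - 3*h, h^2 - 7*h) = h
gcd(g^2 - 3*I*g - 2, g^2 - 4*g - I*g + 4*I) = g - I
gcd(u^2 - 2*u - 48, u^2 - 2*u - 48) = u^2 - 2*u - 48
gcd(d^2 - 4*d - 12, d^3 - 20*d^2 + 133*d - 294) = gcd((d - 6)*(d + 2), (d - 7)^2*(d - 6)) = d - 6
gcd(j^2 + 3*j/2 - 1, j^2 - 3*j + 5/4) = j - 1/2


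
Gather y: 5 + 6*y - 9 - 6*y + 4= 0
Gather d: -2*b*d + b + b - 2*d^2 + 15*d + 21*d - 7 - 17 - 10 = 2*b - 2*d^2 + d*(36 - 2*b) - 34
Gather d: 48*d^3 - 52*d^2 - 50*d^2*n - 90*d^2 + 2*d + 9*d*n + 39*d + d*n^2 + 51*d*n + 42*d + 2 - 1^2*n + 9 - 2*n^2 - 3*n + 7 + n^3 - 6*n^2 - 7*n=48*d^3 + d^2*(-50*n - 142) + d*(n^2 + 60*n + 83) + n^3 - 8*n^2 - 11*n + 18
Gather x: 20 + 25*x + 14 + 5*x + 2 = 30*x + 36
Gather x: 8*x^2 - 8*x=8*x^2 - 8*x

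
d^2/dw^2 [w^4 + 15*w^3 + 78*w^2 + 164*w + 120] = 12*w^2 + 90*w + 156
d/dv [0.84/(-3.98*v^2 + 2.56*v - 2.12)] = (6.6864*v - 2.1504)/(3.98*v^2 - 2.56*v + 2.12)^2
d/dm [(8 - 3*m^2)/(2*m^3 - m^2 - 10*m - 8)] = 2*(3*m^4 - 9*m^2 + 32*m + 40)/(4*m^6 - 4*m^5 - 39*m^4 - 12*m^3 + 116*m^2 + 160*m + 64)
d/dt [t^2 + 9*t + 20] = 2*t + 9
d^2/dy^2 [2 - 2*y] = 0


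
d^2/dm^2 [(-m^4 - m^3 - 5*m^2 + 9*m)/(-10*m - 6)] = (75*m^4 + 145*m^3 + 99*m^2 + 27*m + 180)/(125*m^3 + 225*m^2 + 135*m + 27)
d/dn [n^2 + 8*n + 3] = 2*n + 8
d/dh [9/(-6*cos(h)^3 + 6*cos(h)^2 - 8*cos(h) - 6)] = 9*(-9*cos(h)^2 + 6*cos(h) - 4)*sin(h)/(2*(3*cos(h)^3 - 3*cos(h)^2 + 4*cos(h) + 3)^2)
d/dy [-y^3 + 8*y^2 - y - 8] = -3*y^2 + 16*y - 1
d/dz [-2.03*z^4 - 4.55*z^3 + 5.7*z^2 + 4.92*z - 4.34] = -8.12*z^3 - 13.65*z^2 + 11.4*z + 4.92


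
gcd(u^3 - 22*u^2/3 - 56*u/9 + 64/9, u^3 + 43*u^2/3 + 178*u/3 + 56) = u + 4/3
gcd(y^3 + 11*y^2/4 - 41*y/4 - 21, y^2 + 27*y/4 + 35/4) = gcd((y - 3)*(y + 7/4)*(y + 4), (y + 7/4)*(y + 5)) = y + 7/4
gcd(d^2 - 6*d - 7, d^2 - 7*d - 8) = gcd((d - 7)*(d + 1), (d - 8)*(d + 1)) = d + 1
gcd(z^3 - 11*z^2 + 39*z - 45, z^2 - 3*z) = z - 3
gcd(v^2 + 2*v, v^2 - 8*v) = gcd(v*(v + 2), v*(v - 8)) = v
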